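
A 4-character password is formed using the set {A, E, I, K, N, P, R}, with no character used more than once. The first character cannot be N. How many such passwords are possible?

720

The first character has 7−1 = 6 choices (anything except N).
The remaining 3 characters are filled from the other 6 symbols without repetition: 6 × 5 × 4 = 120.
Total: 6 × 120 = 720.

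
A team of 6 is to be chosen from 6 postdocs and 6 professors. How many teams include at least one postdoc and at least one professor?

Unrestricted: C(12,6) = 924 ways to pick any 6 of the 12.
Subtract selections that omit an entire group: no postdocs → C(6,6) = 1; no professors → C(6,6) = 1.
Both groups omitted at once is impossible, so 924 − 2 = 922.

922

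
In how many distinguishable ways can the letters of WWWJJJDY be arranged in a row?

The 8 letters of WWWJJJDY have repeats: J appearing 3 times and W appearing 3 times.
The number of distinct arrangements is 8!/(3!·3!) = 40320/36 = 1120.

1120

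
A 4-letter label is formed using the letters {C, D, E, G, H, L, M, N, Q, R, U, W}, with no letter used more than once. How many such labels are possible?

11880

This is a permutation of 4 out of 12: P(12,4) = 12!/8!.
12 × 11 × 10 × 9 = 11880.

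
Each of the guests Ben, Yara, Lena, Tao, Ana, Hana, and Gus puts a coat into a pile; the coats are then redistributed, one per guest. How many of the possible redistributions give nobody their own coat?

1854

This is the derangement count D_7: permutations of 7 items with no fixed point.
By inclusion–exclusion this is Σ_{j=0}^{7} (−1)^j C(7,j)·(7−j)!.
Computing: 5040 − 5040 + 2520 − 840 + 210 − 42 + 7 − 1 = 1854.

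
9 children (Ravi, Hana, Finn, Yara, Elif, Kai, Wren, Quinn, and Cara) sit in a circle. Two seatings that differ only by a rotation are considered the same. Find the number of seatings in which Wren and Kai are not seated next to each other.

All circular seatings of 9 people number (8)! = 40320.
Those with Wren next to Kai: fuse the pair into one unit and seat 8 units around a circle — 2·(7)! = 10080.
Subtracting, 40320 − 10080 = 30240.

30240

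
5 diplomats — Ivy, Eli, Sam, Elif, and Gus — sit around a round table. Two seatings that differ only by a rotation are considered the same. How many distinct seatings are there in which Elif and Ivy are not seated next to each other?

12

Without the restriction there are (4)! = 24 seatings.
Those with Elif next to Ivy: fuse the pair into one unit and seat 4 units around a circle — 2·(3)! = 12.
Subtracting, 24 − 12 = 12.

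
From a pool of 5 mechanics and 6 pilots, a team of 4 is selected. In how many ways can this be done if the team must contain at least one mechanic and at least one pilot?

310

With no constraint there are C(11,4) = 330 possible selections.
Selections missing a whole group: no mechanics → C(6,4) = 15; no pilots → C(5,4) = 5.
Both groups omitted at once is impossible, so 330 − 20 = 310.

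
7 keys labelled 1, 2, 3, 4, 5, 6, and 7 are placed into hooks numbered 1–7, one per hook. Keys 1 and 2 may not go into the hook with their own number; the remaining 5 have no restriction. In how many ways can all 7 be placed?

Let Aᵢ (for i ∈ {1, 2}) be the placements that put key i in its forbidden hook. Any j of these fix j positions, leaving (7−j)! ways to fill the rest, and there are C(2,j) ways to pick which j.
By inclusion–exclusion, the number of valid placements is Σ_{j=0}^{2} (−1)^j C(2,j)·(7−j)!.
Computing: 5040 − 1440 + 120 = 3720.

3720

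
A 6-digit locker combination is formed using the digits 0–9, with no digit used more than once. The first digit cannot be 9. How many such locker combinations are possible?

The first digit has 10−1 = 9 choices (anything except 9).
The remaining 5 digits are filled from the other 9 symbols without repetition: 9 × 8 × 7 × 6 × 5 = 15120.
Total: 9 × 15120 = 136080.

136080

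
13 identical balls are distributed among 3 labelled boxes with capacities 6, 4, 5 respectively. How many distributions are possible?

6

Without the upper bounds there are C(15,2) = 105 ways to split 13 among 3 boxes.
Subtract solutions that violate a single cap (substitute x_i' = x_i − (cap_i+1)): x_1 ≥ 7 gives C(8,2) = 28; x_2 ≥ 5 gives C(10,2) = 45; x_3 ≥ 6 gives C(9,2) = 36. Together 109.
Add back pairs where two caps are both exceeded: 3 + 1 + 6 = 10.
By inclusion–exclusion the count is 105 − 109 + 10 = 6.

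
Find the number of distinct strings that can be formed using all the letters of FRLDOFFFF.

Letter multiplicities in FRLDOFFFF: D×1, F×5, L×1, O×1, R×1.
Dividing 9! = 362880 by 5! = 120 for the repeated letters gives 3024.

3024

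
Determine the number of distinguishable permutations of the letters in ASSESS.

30

Letter multiplicities in ASSESS: A×1, E×1, S×4.
The number of distinct arrangements is 6!/(4!) = 720/24 = 30.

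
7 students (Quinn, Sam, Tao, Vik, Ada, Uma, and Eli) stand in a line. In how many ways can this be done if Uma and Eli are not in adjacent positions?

3600

There are 7! = 5040 arrangements in all. If Uma and Eli are adjacent, merging them into one block gives 2·(6)! = 1440 arrangements.
Complementary counting: 5040 − 1440 = 3600.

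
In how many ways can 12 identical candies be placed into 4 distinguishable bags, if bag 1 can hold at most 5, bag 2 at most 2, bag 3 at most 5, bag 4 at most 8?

Ignoring the caps, the number of non-negative solutions to x_1+…+x_4 = 12 is C(15,3) = 455.
Subtract solutions that violate a single cap (substitute x_i' = x_i − (cap_i+1)): x_1 ≥ 6 gives C(9,3) = 84; x_2 ≥ 3 gives C(12,3) = 220; x_3 ≥ 6 gives C(9,3) = 84; x_4 ≥ 9 gives C(6,3) = 20. Together 408.
Add back pairs where two caps are both exceeded: 20 + 1 + 0 + 20 + 1 + 0 = 42.
By inclusion–exclusion the count is 455 − 408 + 42 = 89.

89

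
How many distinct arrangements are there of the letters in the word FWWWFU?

Letter multiplicities in FWWWFU: F×2, U×1, W×3.
So there are 6! / (3!·2!) = 60 distinguishable arrangements.

60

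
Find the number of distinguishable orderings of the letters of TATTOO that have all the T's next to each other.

12

Treat the 3 copies of T as a single block. The multiset to arrange is then {TTT, A, O, O}, 4 items in all.
That gives (4)!/(2!) = 12 arrangements.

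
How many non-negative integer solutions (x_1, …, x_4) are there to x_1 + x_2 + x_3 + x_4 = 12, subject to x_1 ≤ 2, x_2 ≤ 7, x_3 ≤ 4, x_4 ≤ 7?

Ignoring the caps, the number of non-negative solutions to x_1+…+x_4 = 12 is C(15,3) = 455.
Subtract solutions that violate a single cap (substitute x_i' = x_i − (cap_i+1)): x_1 ≥ 3 gives C(12,3) = 220; x_2 ≥ 8 gives C(7,3) = 35; x_3 ≥ 5 gives C(10,3) = 120; x_4 ≥ 8 gives C(7,3) = 35. Together 410.
Add back pairs where two caps are both exceeded: 4 + 35 + 4 + 0 + 0 + 0 = 43.
By inclusion–exclusion the count is 455 − 410 + 43 = 88.

88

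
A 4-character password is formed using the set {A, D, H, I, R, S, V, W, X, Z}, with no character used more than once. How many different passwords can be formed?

With no repetition, fill the 4 characters in order: 10 choices, then 9, down to 7.
That product is 10 × 9 × 8 × 7 = 5040.

5040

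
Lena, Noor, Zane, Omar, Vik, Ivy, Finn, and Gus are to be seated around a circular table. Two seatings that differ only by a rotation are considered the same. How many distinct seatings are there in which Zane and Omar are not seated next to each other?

3600

Without the restriction there are (7)! = 5040 seatings.
Seatings with Zane beside Omar: treat them as a block with 2 internal orders, giving 2 × (6)! = 1440.
Subtracting, 5040 − 1440 = 3600.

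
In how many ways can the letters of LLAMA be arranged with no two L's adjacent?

Total arrangements of LLAMA: 5!/(2!·2!) = 30.
If the two L's are adjacent, glue them into one block, leaving 4 items to arrange: (4)!/(2!) = 12 ways.
Hence 30 − 12 = 18.

18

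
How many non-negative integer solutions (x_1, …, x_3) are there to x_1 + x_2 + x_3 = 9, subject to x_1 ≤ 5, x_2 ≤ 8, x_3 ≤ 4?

29

By stars and bars, unrestricted non-negative solutions to x_1+…+x_3 = 9 number C(9+2,2) = 55.
Subtract solutions that violate a single cap (substitute x_i' = x_i − (cap_i+1)): x_1 ≥ 6 gives C(5,2) = 10; x_2 ≥ 9 gives C(2,2) = 1; x_3 ≥ 5 gives C(6,2) = 15. Together 26.
No two caps can be exceeded simultaneously, so the pair terms are all 0.
By inclusion–exclusion the count is 55 − 26 + 0 = 29.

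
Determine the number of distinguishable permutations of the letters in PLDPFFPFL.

5040

Letter multiplicities in PLDPFFPFL: D×1, F×3, L×2, P×3.
The number of distinct arrangements is 9!/(3!·3!·2!) = 362880/72 = 5040.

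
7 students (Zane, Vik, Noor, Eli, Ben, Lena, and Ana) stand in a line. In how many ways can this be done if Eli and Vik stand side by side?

1440

Glue Eli and Vik into one block (2 internal orders), leaving 6 units to arrange in a row.
That gives 2 × 6! = 2 × 720 = 1440.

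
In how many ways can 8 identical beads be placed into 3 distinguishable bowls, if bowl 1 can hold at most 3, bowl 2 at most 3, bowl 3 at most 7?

By stars and bars, unrestricted non-negative solutions to x_1+…+x_3 = 8 number C(8+2,2) = 45.
Subtract solutions that violate a single cap (substitute x_i' = x_i − (cap_i+1)): x_1 ≥ 4 gives C(6,2) = 15; x_2 ≥ 4 gives C(6,2) = 15; x_3 ≥ 8 gives C(2,2) = 1. Together 31.
Add back pairs where two caps are both exceeded: 1 + 0 + 0 = 1.
By inclusion–exclusion the count is 45 − 31 + 1 = 15.

15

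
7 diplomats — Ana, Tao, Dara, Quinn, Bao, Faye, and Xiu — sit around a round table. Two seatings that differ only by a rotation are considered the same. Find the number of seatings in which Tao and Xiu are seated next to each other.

240

Treat {Tao, Xiu} as one unit (2 internal orders) and seat the resulting 6 units around the table: (5)! circular arrangements.
So 2 × (5)! = 2 × 120 = 240.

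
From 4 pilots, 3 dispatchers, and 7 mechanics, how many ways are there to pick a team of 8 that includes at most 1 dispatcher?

1155

Split by how many dispatchers are chosen (0 through 1).
Sum: C(3,0)·C(11,8) + C(3,1)·C(11,7) = 165 + 990 = 1155.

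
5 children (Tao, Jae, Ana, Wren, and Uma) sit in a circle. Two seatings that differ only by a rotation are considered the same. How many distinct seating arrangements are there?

24

Seat Tao anywhere (absorbing the rotational symmetry), then permute the other 4: (4)! = 24.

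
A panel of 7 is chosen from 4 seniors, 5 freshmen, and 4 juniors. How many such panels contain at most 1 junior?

Split by how many juniors are chosen (0 through 1).
Sum: C(4,0)·C(9,7) + C(4,1)·C(9,6) = 36 + 336 = 372.

372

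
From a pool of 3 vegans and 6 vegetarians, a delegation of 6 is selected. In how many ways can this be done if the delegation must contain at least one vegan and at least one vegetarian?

83

Total 6-person selections from all 9: C(9,6) = 84.
Subtract selections that omit an entire group: no vegans → C(6,6) = 1; no vegetarians → C(3,6) = 0.
Both groups omitted at once is impossible, so 84 − 1 = 83.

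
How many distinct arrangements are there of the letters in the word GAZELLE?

GAZELLE has 7 letters with E appearing twice and L appearing twice.
So there are 7! / (2!·2!) = 1260 distinguishable arrangements.

1260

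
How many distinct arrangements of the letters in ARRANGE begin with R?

With the first slot taken by R, it remains to arrange the other 6 letters (ARANGE).
Those 6 letters have A appearing twice, giving (6)!/(2!) = 360.

360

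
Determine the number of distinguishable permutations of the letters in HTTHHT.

20

Letter multiplicities in HTTHHT: H×3, T×3.
So there are 6! / (3!·3!) = 20 distinguishable arrangements.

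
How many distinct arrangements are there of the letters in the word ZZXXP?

The 5 letters of ZZXXP have repeats: X appearing twice and Z appearing twice.
So there are 5! / (2!·2!) = 30 distinguishable arrangements.

30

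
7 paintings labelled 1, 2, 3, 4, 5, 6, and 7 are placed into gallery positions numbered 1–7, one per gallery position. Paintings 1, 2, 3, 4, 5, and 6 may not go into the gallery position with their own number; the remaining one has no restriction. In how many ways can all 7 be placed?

Let Aᵢ (for 1 ≤ i ≤ 6) be the placements that put painting i in its forbidden gallery position. Any j of these fix j positions, leaving (7−j)! ways to fill the rest, and there are C(6,j) ways to pick which j.
By inclusion–exclusion, the number of valid placements is Σ_{j=0}^{6} (−1)^j C(6,j)·(7−j)!.
Computing: 5040 − 4320 + 1800 − 480 + 90 − 12 + 1 = 2119.

2119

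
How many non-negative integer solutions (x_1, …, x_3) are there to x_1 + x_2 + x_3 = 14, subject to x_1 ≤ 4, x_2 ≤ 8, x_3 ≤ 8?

By stars and bars, unrestricted non-negative solutions to x_1+…+x_3 = 14 number C(14+2,2) = 120.
Subtract solutions that violate a single cap (substitute x_i' = x_i − (cap_i+1)): x_1 ≥ 5 gives C(11,2) = 55; x_2 ≥ 9 gives C(7,2) = 21; x_3 ≥ 9 gives C(7,2) = 21. Together 97.
Add back pairs where two caps are both exceeded: 1 + 1 + 0 = 2.
By inclusion–exclusion the count is 120 − 97 + 2 = 25.

25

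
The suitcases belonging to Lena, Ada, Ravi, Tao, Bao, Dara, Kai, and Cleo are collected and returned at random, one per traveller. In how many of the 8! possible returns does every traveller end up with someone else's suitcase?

Count assignments avoiding every fixed point. For any j of the 8 travellers fixed to their own suitcase, the other 8−j can be arranged in (8−j)! ways.
By inclusion–exclusion this is Σ_{j=0}^{8} (−1)^j C(8,j)·(8−j)!.
Computing: 40320 − 40320 + 20160 − 6720 + 1680 − 336 + 56 − 8 + 1 = 14833.

14833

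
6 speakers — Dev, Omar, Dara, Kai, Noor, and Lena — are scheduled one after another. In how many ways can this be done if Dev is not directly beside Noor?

480

Of the 6! = 720 arrangements, those with Dev and Noor adjacent number 2 × 5! = 240 (treat the pair as a block with 2 internal orders).
So 720 − 240 = 480 arrangements keep them apart.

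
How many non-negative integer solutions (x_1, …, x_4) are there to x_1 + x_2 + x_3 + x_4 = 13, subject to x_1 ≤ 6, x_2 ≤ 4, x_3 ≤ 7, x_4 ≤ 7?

205

Without the upper bounds there are C(16,3) = 560 ways to split 13 among 4 variables.
Subtract solutions that violate a single cap (substitute x_i' = x_i − (cap_i+1)): x_1 ≥ 7 gives C(9,3) = 84; x_2 ≥ 5 gives C(11,3) = 165; x_3 ≥ 8 gives C(8,3) = 56; x_4 ≥ 8 gives C(8,3) = 56. Together 361.
Add back pairs where two caps are both exceeded: 4 + 0 + 0 + 1 + 1 + 0 = 6.
By inclusion–exclusion the count is 560 − 361 + 6 = 205.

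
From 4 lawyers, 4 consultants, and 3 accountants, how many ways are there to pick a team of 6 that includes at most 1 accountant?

Split by how many accountants are chosen (0 through 1).
Sum: C(3,0)·C(8,6) + C(3,1)·C(8,5) = 28 + 168 = 196.

196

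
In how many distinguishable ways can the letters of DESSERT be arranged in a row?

DESSERT has 7 letters with E appearing twice and S appearing twice.
Dividing 7! = 5040 by 2!·2! = 4 for the repeated letters gives 1260.

1260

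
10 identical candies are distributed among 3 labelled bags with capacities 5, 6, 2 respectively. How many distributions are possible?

9

By stars and bars, unrestricted non-negative solutions to x_1+…+x_3 = 10 number C(10+2,2) = 66.
Subtract solutions that violate a single cap (substitute x_i' = x_i − (cap_i+1)): x_1 ≥ 6 gives C(6,2) = 15; x_2 ≥ 7 gives C(5,2) = 10; x_3 ≥ 3 gives C(9,2) = 36. Together 61.
Add back pairs where two caps are both exceeded: 0 + 3 + 1 = 4.
By inclusion–exclusion the count is 66 − 61 + 4 = 9.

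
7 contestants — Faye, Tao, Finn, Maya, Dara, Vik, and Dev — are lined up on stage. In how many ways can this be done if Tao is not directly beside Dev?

Of the 7! = 5040 arrangements, those with Tao and Dev adjacent number 2 × 6! = 1440 (treat the pair as a block with 2 internal orders).
So 5040 − 1440 = 3600 arrangements keep them apart.

3600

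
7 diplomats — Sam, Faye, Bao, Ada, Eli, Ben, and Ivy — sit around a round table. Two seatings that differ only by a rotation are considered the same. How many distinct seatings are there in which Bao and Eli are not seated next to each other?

All circular seatings of 7 people number (6)! = 720.
Those with Bao next to Eli: fuse the pair into one unit and seat 6 units around a circle — 2·(5)! = 240.
Subtracting, 720 − 240 = 480.

480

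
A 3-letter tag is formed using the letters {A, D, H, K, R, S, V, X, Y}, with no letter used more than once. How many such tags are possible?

This is a permutation of 3 out of 9: P(9,3) = 9!/6!.
9 × 8 × 7 = 504.

504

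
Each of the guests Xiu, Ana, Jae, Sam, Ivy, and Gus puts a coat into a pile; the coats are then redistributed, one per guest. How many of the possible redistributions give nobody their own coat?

265

Let Aᵢ be the assignments in which guest i gets their own coat. We want the size of the complement of A₁∪…∪A_6.
By inclusion–exclusion this is Σ_{j=0}^{6} (−1)^j C(6,j)·(6−j)!.
Computing: 720 − 720 + 360 − 120 + 30 − 6 + 1 = 265.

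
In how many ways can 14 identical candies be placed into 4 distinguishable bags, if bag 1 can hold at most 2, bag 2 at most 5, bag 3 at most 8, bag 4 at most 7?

98

By stars and bars, unrestricted non-negative solutions to x_1+…+x_4 = 14 number C(14+3,3) = 680.
Subtract solutions that violate a single cap (substitute x_i' = x_i − (cap_i+1)): x_1 ≥ 3 gives C(14,3) = 364; x_2 ≥ 6 gives C(11,3) = 165; x_3 ≥ 9 gives C(8,3) = 56; x_4 ≥ 8 gives C(9,3) = 84. Together 669.
Add back pairs where two caps are both exceeded: 56 + 10 + 20 + 0 + 1 + 0 = 87.
By inclusion–exclusion the count is 680 − 669 + 87 = 98.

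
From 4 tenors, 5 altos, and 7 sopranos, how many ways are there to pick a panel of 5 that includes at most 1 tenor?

2772

Split by how many tenors are chosen (0 through 1).
Sum: C(4,0)·C(12,5) + C(4,1)·C(12,4) = 792 + 1980 = 2772.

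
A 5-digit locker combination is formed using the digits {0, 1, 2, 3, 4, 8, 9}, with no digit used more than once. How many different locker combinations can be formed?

With no repetition, fill the 5 digits in order: 7 choices, then 6, down to 3.
That product is 7 × 6 × 5 × 4 × 3 = 2520.

2520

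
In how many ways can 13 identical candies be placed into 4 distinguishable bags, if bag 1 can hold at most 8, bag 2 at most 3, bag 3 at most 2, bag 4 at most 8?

78

Without the upper bounds there are C(16,3) = 560 ways to split 13 among 4 bags.
Subtract solutions that violate a single cap (substitute x_i' = x_i − (cap_i+1)): x_1 ≥ 9 gives C(7,3) = 35; x_2 ≥ 4 gives C(12,3) = 220; x_3 ≥ 3 gives C(13,3) = 286; x_4 ≥ 9 gives C(7,3) = 35. Together 576.
Add back pairs where two caps are both exceeded: 1 + 4 + 0 + 84 + 1 + 4 = 94.
By inclusion–exclusion the count is 560 − 576 + 94 = 78.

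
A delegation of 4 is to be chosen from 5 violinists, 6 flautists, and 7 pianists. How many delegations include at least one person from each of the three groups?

With no constraint there are C(18,4) = 3060 possible selections.
Subtract selections that omit an entire group: no violinists → C(13,4) = 715; no flautists → C(12,4) = 495; no pianists → C(11,4) = 330.
Add back selections omitting two groups (i.e. drawn from a single group): C(5,4) + C(6,4) + C(7,4) = 55.
By inclusion–exclusion: 3060 − 1540 + 55 = 1575.

1575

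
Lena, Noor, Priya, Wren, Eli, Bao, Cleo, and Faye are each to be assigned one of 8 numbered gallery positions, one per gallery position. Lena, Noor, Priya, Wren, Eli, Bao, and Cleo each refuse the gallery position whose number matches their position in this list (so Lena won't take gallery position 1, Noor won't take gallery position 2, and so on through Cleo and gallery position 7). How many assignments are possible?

16687

Let Aᵢ (for 1 ≤ i ≤ 7) be the placements that put person i in their forbidden gallery position. Any j of these fix j positions, leaving (8−j)! ways to fill the rest, and there are C(7,j) ways to pick which j.
By inclusion–exclusion, the number of valid placements is Σ_{j=0}^{7} (−1)^j C(7,j)·(8−j)!.
Computing: 40320 − 35280 + 15120 − 4200 + 840 − 126 + 14 − 1 = 16687.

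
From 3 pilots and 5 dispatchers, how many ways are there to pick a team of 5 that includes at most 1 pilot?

Split by how many pilots are chosen (0 through 1).
Sum: C(3,0)·C(5,5) + C(3,1)·C(5,4) = 1 + 15 = 16.

16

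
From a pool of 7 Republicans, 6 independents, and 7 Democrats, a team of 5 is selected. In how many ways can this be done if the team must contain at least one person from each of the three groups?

10976

With no constraint there are C(20,5) = 15504 possible selections.
Selections missing a whole group: no Republicans → C(13,5) = 1287; no independents → C(14,5) = 2002; no Democrats → C(13,5) = 1287.
Add back selections omitting two groups (i.e. drawn from a single group): C(7,5) + C(6,5) + C(7,5) = 48.
By inclusion–exclusion: 15504 − 4576 + 48 = 10976.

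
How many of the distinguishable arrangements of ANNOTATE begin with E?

Fix E in the first position and arrange the remaining 7 letters.
Those 7 letters have A appearing twice, N appearing twice, and T appearing twice, giving (7)!/(2!·2!·2!) = 630.

630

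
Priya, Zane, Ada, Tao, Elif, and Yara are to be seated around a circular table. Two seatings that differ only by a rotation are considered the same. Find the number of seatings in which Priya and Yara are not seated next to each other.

Without the restriction there are (5)! = 120 seatings.
Those with Priya next to Yara: fuse the pair into one unit and seat 5 units around a circle — 2·(4)! = 48.
Subtracting, 120 − 48 = 72.

72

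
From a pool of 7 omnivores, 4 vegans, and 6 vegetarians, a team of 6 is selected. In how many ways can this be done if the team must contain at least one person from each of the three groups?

With no constraint there are C(17,6) = 12376 possible selections.
Selections missing a whole group: no omnivores → C(10,6) = 210; no vegans → C(13,6) = 1716; no vegetarians → C(11,6) = 462.
Add back selections omitting two groups (i.e. drawn from a single group): C(7,6) + C(4,6) + C(6,6) = 8.
By inclusion–exclusion: 12376 − 2388 + 8 = 9996.

9996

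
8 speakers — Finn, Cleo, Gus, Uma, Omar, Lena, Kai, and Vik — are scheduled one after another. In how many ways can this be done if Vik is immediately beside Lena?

Place the 6 others and the Vik-Lena pair as 7 objects in a line; the pair has 2 internal arrangements.
That gives 2 × 7! = 2 × 5040 = 10080.

10080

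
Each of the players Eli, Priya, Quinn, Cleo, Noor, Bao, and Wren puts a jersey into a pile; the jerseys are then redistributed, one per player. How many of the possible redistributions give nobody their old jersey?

This is the derangement count D_7: permutations of 7 items with no fixed point.
By inclusion–exclusion this is Σ_{j=0}^{7} (−1)^j C(7,j)·(7−j)!.
Computing: 5040 − 5040 + 2520 − 840 + 210 − 42 + 7 − 1 = 1854.

1854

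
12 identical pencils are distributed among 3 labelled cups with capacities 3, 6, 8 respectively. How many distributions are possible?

18

By stars and bars, unrestricted non-negative solutions to x_1+…+x_3 = 12 number C(12+2,2) = 91.
Subtract solutions that violate a single cap (substitute x_i' = x_i − (cap_i+1)): x_1 ≥ 4 gives C(10,2) = 45; x_2 ≥ 7 gives C(7,2) = 21; x_3 ≥ 9 gives C(5,2) = 10. Together 76.
Add back pairs where two caps are both exceeded: 3 + 0 + 0 = 3.
By inclusion–exclusion the count is 91 − 76 + 3 = 18.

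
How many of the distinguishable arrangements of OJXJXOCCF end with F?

2520

Fix F in the last position and arrange the remaining 8 letters.
Those 8 letters have C appearing twice, J appearing twice, O appearing twice, and X appearing twice, giving (8)!/(2!·2!·2!·2!) = 2520.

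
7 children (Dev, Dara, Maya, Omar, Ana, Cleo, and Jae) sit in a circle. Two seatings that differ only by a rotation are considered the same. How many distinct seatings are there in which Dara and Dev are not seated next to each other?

480

Without the restriction there are (6)! = 720 seatings.
Seatings with Dara beside Dev: treat them as a block with 2 internal orders, giving 2 × (5)! = 240.
Subtracting, 720 − 240 = 480.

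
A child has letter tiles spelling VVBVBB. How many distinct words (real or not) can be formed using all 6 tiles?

20

Letter multiplicities in VVBVBB: B×3, V×3.
Dividing 6! = 720 by 3!·3! = 36 for the repeated letters gives 20.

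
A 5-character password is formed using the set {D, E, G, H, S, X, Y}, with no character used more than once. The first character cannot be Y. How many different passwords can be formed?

The first character has 7−1 = 6 choices (anything except Y).
The remaining 4 characters are filled from the other 6 symbols without repetition: 6 × 5 × 4 × 3 = 360.
Total: 6 × 360 = 2160.

2160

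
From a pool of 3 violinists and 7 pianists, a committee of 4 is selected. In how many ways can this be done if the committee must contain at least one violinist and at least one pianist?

175

Unrestricted: C(10,4) = 210 ways to pick any 4 of the 10.
Subtract selections that omit an entire group: no violinists → C(7,4) = 35; no pianists → C(3,4) = 0.
Both groups omitted at once is impossible, so 210 − 35 = 175.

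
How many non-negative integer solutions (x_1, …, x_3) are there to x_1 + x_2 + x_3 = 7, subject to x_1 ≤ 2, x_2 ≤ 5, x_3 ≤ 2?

By stars and bars, unrestricted non-negative solutions to x_1+…+x_3 = 7 number C(7+2,2) = 36.
Subtract solutions that violate a single cap (substitute x_i' = x_i − (cap_i+1)): x_1 ≥ 3 gives C(6,2) = 15; x_2 ≥ 6 gives C(3,2) = 3; x_3 ≥ 3 gives C(6,2) = 15. Together 33.
Add back pairs where two caps are both exceeded: 0 + 3 + 0 = 3.
By inclusion–exclusion the count is 36 − 33 + 3 = 6.

6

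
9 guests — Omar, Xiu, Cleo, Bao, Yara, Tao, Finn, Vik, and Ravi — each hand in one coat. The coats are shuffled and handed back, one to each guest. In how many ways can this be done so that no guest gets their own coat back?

133496

Let Aᵢ be the assignments in which guest i gets their own coat. We want the size of the complement of A₁∪…∪A_9.
By inclusion–exclusion this is Σ_{j=0}^{9} (−1)^j C(9,j)·(9−j)!.
Computing: 362880 − 362880 + 181440 − 60480 + 15120 − 3024 + 504 − 72 + 9 − 1 = 133496.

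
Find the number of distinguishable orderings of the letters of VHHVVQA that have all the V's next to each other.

Treat the 3 copies of V as a single block. The multiset to arrange is then {VVV, A, H, H, Q}, 5 items in all.
That gives (5)!/(2!) = 60 arrangements.

60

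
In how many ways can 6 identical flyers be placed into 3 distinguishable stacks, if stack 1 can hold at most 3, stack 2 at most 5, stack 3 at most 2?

By stars and bars, unrestricted non-negative solutions to x_1+…+x_3 = 6 number C(6+2,2) = 28.
Subtract solutions that violate a single cap (substitute x_i' = x_i − (cap_i+1)): x_1 ≥ 4 gives C(4,2) = 6; x_2 ≥ 6 gives C(2,2) = 1; x_3 ≥ 3 gives C(5,2) = 10. Together 17.
No two caps can be exceeded simultaneously, so the pair terms are all 0.
By inclusion–exclusion the count is 28 − 17 + 0 = 11.

11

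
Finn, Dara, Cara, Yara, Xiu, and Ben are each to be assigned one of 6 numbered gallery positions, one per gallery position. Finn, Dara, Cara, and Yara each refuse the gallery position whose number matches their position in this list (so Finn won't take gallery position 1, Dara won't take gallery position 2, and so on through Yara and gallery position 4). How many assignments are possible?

Let Aᵢ (for 1 ≤ i ≤ 4) be the placements that put person i in their forbidden gallery position. Any j of these fix j positions, leaving (6−j)! ways to fill the rest, and there are C(4,j) ways to pick which j.
By inclusion–exclusion, the number of valid placements is Σ_{j=0}^{4} (−1)^j C(4,j)·(6−j)!.
Computing: 720 − 480 + 144 − 24 + 2 = 362.

362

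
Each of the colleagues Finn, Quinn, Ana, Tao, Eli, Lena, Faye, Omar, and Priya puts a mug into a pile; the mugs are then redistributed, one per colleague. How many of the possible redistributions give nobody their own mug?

133496

Count assignments avoiding every fixed point. For any j of the 9 colleagues fixed to their own mug, the other 9−j can be arranged in (9−j)! ways.
By inclusion–exclusion this is Σ_{j=0}^{9} (−1)^j C(9,j)·(9−j)!.
Computing: 362880 − 362880 + 181440 − 60480 + 15120 − 3024 + 504 − 72 + 9 − 1 = 133496.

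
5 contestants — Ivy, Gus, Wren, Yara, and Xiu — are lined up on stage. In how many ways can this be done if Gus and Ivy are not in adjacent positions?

There are 5! = 120 arrangements in all. If Gus and Ivy are adjacent, merging them into one block gives 2·(4)! = 48 arrangements.
So 120 − 48 = 72 arrangements keep them apart.

72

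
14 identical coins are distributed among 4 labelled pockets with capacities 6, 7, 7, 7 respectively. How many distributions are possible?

308

Ignoring the caps, the number of non-negative solutions to x_1+…+x_4 = 14 is C(17,3) = 680.
Subtract solutions that violate a single cap (substitute x_i' = x_i − (cap_i+1)): x_1 ≥ 7 gives C(10,3) = 120; x_2 ≥ 8 gives C(9,3) = 84; x_3 ≥ 8 gives C(9,3) = 84; x_4 ≥ 8 gives C(9,3) = 84. Together 372.
No two caps can be exceeded simultaneously, so the pair terms are all 0.
By inclusion–exclusion the count is 680 − 372 + 0 = 308.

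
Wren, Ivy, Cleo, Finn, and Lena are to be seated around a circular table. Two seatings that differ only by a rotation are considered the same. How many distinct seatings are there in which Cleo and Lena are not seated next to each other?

Without the restriction there are (4)! = 24 seatings.
Seatings with Cleo beside Lena: treat them as a block with 2 internal orders, giving 2 × (3)! = 12.
Subtracting, 24 − 12 = 12.

12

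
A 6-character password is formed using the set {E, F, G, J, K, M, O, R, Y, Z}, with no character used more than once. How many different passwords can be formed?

151200

Choose and order 6 of the 10 symbols: the first character has 10 options, the next 9, and so on down to 5.
10 × 9 × 8 × 7 × 6 × 5 = 151200.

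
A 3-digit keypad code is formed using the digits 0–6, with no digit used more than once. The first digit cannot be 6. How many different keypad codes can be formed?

The first digit has 7−1 = 6 choices (anything except 6).
The remaining 2 digits are filled from the other 6 symbols without repetition: 6 × 5 = 30.
Total: 6 × 30 = 180.

180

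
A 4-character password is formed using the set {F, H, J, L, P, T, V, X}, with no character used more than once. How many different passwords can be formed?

1680

With no repetition, fill the 4 characters in order: 8 choices, then 7, down to 5.
8 × 7 × 6 × 5 = 1680.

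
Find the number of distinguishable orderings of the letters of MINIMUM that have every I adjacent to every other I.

120

Treat the 2 copies of I as a single block. The multiset to arrange is then {II, M, M, M, N, U}, 6 items in all.
That gives (6)!/(3!) = 120 arrangements.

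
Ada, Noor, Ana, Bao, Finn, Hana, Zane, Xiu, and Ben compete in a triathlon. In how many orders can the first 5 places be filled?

15120

There are 9 choices for 1st place, 8 for 2nd, and so on down to 5 for position 5.
That gives 9 × 8 × 7 × 6 × 5 = 15120.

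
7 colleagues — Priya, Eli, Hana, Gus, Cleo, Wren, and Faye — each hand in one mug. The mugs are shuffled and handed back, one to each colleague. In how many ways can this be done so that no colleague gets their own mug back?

Count assignments avoiding every fixed point. For any j of the 7 colleagues fixed to their own mug, the other 7−j can be arranged in (7−j)! ways.
By inclusion–exclusion this is Σ_{j=0}^{7} (−1)^j C(7,j)·(7−j)!.
Computing: 5040 − 5040 + 2520 − 840 + 210 − 42 + 7 − 1 = 1854.

1854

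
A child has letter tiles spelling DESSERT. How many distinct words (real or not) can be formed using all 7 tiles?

1260

The 7 letters of DESSERT have repeats: E appearing twice and S appearing twice.
Dividing 7! = 5040 by 2!·2! = 4 for the repeated letters gives 1260.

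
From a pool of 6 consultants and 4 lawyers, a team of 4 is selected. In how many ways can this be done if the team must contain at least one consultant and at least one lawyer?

194

Total 4-person selections from all 10: C(10,4) = 210.
Subtract selections that omit an entire group: no consultants → C(4,4) = 1; no lawyers → C(6,4) = 15.
Both groups omitted at once is impossible, so 210 − 16 = 194.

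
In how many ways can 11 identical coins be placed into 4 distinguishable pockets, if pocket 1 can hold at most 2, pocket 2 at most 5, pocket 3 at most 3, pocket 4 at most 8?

Ignoring the caps, the number of non-negative solutions to x_1+…+x_4 = 11 is C(14,3) = 364.
Subtract solutions that violate a single cap (substitute x_i' = x_i − (cap_i+1)): x_1 ≥ 3 gives C(11,3) = 165; x_2 ≥ 6 gives C(8,3) = 56; x_3 ≥ 4 gives C(10,3) = 120; x_4 ≥ 9 gives C(5,3) = 10. Together 351.
Add back pairs where two caps are both exceeded: 10 + 35 + 0 + 4 + 0 + 0 = 49.
By inclusion–exclusion the count is 364 − 351 + 49 = 62.

62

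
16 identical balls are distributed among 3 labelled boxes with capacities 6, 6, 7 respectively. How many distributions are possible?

Ignoring the caps, the number of non-negative solutions to x_1+…+x_3 = 16 is C(18,2) = 153.
Subtract solutions that violate a single cap (substitute x_i' = x_i − (cap_i+1)): x_1 ≥ 7 gives C(11,2) = 55; x_2 ≥ 7 gives C(11,2) = 55; x_3 ≥ 8 gives C(10,2) = 45. Together 155.
Add back pairs where two caps are both exceeded: 6 + 3 + 3 = 12.
By inclusion–exclusion the count is 153 − 155 + 12 = 10.

10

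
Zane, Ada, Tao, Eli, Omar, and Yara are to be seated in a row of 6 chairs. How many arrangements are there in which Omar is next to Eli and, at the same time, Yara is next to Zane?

Treat {Omar,Eli} as one block (2 orders) and {Yara,Zane} as another (2 orders).
That leaves 4 units to arrange: 2 × 2 × 4! = 4 × 24 = 96.

96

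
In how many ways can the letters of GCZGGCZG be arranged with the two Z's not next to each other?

315

Total arrangements of GCZGGCZG: 8!/(4!·2!·2!) = 420.
Arrangements with the Z's together: treat ZZ as one letter, giving (7)!/(4!·2!) = 105.
Subtracting, 420 − 105 = 315 arrangements keep the Z's apart.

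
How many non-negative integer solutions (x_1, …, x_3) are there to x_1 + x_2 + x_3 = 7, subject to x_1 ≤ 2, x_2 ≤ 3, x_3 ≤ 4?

6

Ignoring the caps, the number of non-negative solutions to x_1+…+x_3 = 7 is C(9,2) = 36.
Subtract solutions that violate a single cap (substitute x_i' = x_i − (cap_i+1)): x_1 ≥ 3 gives C(6,2) = 15; x_2 ≥ 4 gives C(5,2) = 10; x_3 ≥ 5 gives C(4,2) = 6. Together 31.
Add back pairs where two caps are both exceeded: 1 + 0 + 0 = 1.
By inclusion–exclusion the count is 36 − 31 + 1 = 6.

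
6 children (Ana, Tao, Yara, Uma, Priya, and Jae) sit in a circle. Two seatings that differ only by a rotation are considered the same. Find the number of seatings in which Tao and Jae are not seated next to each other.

72

Without the restriction there are (5)! = 120 seatings.
Seatings with Tao beside Jae: treat them as a block with 2 internal orders, giving 2 × (4)! = 48.
Subtracting, 120 − 48 = 72.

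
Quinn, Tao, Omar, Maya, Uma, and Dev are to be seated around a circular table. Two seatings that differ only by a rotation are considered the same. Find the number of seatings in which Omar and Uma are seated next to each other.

Treat {Omar, Uma} as one unit (2 internal orders) and seat the resulting 5 units around the table: (4)! circular arrangements.
So 2 × (4)! = 2 × 24 = 48.

48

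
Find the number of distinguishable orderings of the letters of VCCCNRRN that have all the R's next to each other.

Treat the 2 copies of R as a single block. The multiset to arrange is then {RR, C, C, C, N, N, V}, 7 items in all.
That gives (7)!/(3!·2!) = 420 arrangements.

420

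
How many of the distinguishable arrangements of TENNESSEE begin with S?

Fix S in the first position and arrange the remaining 8 letters.
Those 8 letters have E appearing 4 times and N appearing twice, giving (8)!/(4!·2!) = 840.

840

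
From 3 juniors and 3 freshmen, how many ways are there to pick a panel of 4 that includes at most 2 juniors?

12

Split by how many juniors are chosen (0 through 2).
Sum: C(3,0)·C(3,4) + C(3,1)·C(3,3) + C(3,2)·C(3,2) = 0 + 3 + 9 = 12.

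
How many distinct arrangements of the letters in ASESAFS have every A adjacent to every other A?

120

Treat the 2 copies of A as a single block. The multiset to arrange is then {AA, E, F, S, S, S}, 6 items in all.
That gives (6)!/(3!) = 120 arrangements.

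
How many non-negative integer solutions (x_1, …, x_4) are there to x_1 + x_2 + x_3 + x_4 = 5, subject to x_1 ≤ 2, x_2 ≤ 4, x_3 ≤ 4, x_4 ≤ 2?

34

Ignoring the caps, the number of non-negative solutions to x_1+…+x_4 = 5 is C(8,3) = 56.
Subtract solutions that violate a single cap (substitute x_i' = x_i − (cap_i+1)): x_1 ≥ 3 gives C(5,3) = 10; x_2 ≥ 5 gives C(3,3) = 1; x_3 ≥ 5 gives C(3,3) = 1; x_4 ≥ 3 gives C(5,3) = 10. Together 22.
No two caps can be exceeded simultaneously, so the pair terms are all 0.
By inclusion–exclusion the count is 56 − 22 + 0 = 34.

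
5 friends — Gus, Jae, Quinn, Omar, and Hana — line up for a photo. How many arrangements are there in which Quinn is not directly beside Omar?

There are 5! = 120 arrangements in all. If Quinn and Omar are adjacent, merging them into one block gives 2·(4)! = 48 arrangements.
Complementary counting: 120 − 48 = 72.

72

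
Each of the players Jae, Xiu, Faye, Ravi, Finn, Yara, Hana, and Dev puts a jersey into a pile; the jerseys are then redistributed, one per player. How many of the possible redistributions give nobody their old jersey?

Let Aᵢ be the assignments in which player i gets their old jersey. We want the size of the complement of A₁∪…∪A_8.
By inclusion–exclusion this is Σ_{j=0}^{8} (−1)^j C(8,j)·(8−j)!.
Computing: 40320 − 40320 + 20160 − 6720 + 1680 − 336 + 56 − 8 + 1 = 14833.

14833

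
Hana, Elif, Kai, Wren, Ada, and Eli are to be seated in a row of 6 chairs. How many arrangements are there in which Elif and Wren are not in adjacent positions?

Of the 6! = 720 arrangements, those with Elif and Wren adjacent number 2 × 5! = 240 (treat the pair as a block with 2 internal orders).
Complementary counting: 720 − 240 = 480.

480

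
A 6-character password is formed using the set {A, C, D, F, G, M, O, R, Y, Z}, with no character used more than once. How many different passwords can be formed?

151200

This is a permutation of 6 out of 10: P(10,6) = 10!/4!.
That product is 10 × 9 × 8 × 7 × 6 × 5 = 151200.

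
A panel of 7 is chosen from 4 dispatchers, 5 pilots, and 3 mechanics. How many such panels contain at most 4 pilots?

Split by how many pilots are chosen (0 through 4).
Sum: C(5,0)·C(7,7) + C(5,1)·C(7,6) + C(5,2)·C(7,5) + C(5,3)·C(7,4) + C(5,4)·C(7,3) = 1 + 35 + 210 + 350 + 175 = 771.

771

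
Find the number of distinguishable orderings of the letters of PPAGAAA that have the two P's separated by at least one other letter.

There are 7!/(4!·2!) = 105 arrangements of PPAGAAA in total.
If the two P's are adjacent, glue them into one block, leaving 6 items to arrange: (6)!/(4!) = 30 ways.
Subtracting, 105 − 30 = 75 arrangements keep the P's apart.

75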